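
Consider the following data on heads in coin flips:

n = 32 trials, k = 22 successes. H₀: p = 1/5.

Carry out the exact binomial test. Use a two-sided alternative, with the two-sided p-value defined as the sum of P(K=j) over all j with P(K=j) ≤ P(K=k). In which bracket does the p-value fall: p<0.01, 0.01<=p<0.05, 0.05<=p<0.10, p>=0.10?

p-value bracket: p<0.01

Exact binomial: n=32, k=22, p₀=1/5=0.2000
P(X=j) = C(n,j)·p₀^j·(1−p₀)^(n−j); p = Σ P(X=j) over j with P(X=j) ≤ P(X=22)
p-value (two-sided) = 0.00000
→ bracket: p<0.01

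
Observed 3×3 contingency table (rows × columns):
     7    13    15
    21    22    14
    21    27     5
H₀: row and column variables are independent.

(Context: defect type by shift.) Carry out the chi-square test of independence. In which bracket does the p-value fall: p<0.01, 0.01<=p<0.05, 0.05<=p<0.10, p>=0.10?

Row totals [35, 57, 53], col totals [49, 62, 34], n=145
χ² = (7−11.83)²/11.83 + (13−14.97)²/14.97 + (15−8.21)²/8.21 + (21−19.26)²/19.26 + (22−24.37)²/24.37 + (14−13.37)²/13.37 + (21−17.91)²/17.91 + (27−22.66)²/22.66 + (5−12.43)²/12.43 = 14.0719
df = 4
p-value (upper-tail) = 0.00707
→ bracket: p<0.01

p-value bracket: p<0.01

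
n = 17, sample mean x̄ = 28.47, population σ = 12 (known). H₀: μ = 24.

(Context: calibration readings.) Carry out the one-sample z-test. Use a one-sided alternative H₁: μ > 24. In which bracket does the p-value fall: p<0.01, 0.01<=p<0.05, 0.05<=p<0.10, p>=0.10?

p-value bracket: 0.05<=p<0.10

SE = σ/√n = 12/√17 = 2.9104
z = (x̄−μ₀)/SE = (28.47−24)/2.9104 = 1.5359
p-value (one-sided, H₁ greater) = 0.06229
→ bracket: 0.05<=p<0.10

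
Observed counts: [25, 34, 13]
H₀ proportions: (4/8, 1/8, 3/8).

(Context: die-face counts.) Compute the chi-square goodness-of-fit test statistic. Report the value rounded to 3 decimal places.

test statistic = 80.065

n = 72; E_i = n·p_i = [36.00, 9.00, 27.00]
χ² = (25−36.00)²/36.00 + (34−9.00)²/9.00 + (13−27.00)²/27.00 = 80.0648
df = 2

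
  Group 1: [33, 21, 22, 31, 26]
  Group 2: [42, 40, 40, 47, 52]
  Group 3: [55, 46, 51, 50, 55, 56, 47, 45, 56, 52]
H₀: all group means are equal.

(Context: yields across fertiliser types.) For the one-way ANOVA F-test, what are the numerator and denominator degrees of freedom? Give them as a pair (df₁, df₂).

degrees of freedom = [2, 17]

k = 3 groups, N = 20 total
df = (k−1, N−k) = (3−1, 20−3) = (2, 17)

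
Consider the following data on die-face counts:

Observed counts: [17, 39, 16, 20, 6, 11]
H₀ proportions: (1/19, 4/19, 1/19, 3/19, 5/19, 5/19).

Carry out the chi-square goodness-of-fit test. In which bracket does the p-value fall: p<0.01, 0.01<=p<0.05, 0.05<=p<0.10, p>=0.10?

n = 109; E_i = n·p_i = [5.74, 22.95, 5.74, 17.21, 28.68, 28.68]
χ² = (17−5.74)²/5.74 + (39−22.95)²/22.95 + (16−5.74)²/5.74 + (20−17.21)²/17.21 + (6−28.68)²/28.68 + (11−28.68)²/28.68 = 80.9971
df = 5
p-value (upper-tail) = 0.00000
→ bracket: p<0.01

p-value bracket: p<0.01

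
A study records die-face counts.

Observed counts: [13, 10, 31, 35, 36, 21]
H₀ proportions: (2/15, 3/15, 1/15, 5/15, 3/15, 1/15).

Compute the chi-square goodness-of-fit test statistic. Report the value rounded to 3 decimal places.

test statistic = 79.702

n = 146; E_i = n·p_i = [19.47, 29.20, 9.73, 48.67, 29.20, 9.73]
χ² = (13−19.47)²/19.47 + (10−29.20)²/29.20 + (31−9.73)²/9.73 + (35−48.67)²/48.67 + (36−29.20)²/29.20 + (21−9.73)²/9.73 = 79.7021
df = 5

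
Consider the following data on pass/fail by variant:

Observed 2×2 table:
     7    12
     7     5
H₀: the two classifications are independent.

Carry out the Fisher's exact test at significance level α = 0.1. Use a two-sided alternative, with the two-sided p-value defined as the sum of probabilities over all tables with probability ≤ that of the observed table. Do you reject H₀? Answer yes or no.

Margins: r₁=19, r₂=12, c₁=14, c₂=17, n=31
p_obs = C(19,7)·C(12,7)/C(31,14); sum pmf over tables with pmf ≤ p_obs
p-value (two-sided) = 0.28831
At α=0.1: p ≥ α → fail to reject H₀

reject H₀: no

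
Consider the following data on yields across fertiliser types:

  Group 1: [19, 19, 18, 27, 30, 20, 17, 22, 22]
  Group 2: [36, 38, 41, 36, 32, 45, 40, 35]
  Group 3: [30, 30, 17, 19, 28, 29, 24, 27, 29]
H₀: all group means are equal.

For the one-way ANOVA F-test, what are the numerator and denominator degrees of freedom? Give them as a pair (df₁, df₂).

degrees of freedom = [2, 23]

k = 3 groups, N = 26 total
df = (k−1, N−k) = (3−1, 26−3) = (2, 23)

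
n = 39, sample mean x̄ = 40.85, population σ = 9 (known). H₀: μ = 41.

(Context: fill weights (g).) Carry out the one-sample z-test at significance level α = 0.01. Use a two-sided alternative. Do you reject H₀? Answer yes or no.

reject H₀: no

SE = σ/√n = 9/√39 = 1.4412
z = (x̄−μ₀)/SE = (40.85−41)/1.4412 = -0.1041
p-value (two-sided) = 0.91710
At α=0.01: p ≥ α → fail to reject H₀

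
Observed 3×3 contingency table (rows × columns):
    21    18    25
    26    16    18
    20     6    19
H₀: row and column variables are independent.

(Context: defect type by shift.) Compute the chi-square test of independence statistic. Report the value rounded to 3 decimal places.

Row totals [64, 60, 45], col totals [67, 40, 62], n=169
χ² = (21−25.37)²/25.37 + (18−15.15)²/15.15 + (25−23.48)²/23.48 + (26−23.79)²/23.79 + (16−14.20)²/14.20 + (18−22.01)²/22.01 + (20−17.84)²/17.84 + (6−10.65)²/10.65 + (19−16.51)²/16.51 = 5.2223
df = 4

test statistic = 5.222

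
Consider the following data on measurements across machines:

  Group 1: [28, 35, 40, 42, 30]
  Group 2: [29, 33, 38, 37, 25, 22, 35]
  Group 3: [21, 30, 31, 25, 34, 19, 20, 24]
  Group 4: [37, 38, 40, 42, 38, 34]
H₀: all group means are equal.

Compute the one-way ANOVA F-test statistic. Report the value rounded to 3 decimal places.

Group means [35.00, 31.29, 25.50, 38.17], grand mean 31.808
SSB = Σnᵢ(x̄ᵢ−x̄)² = 613.777; SSW = ΣΣ(x−x̄ᵢ)² = 628.262
MSB = 613.777/3 = 204.5922; MSW = 628.262/22 = 28.5574
F = MSB/MSW = 7.1643
df = (3, 22)

test statistic = 7.164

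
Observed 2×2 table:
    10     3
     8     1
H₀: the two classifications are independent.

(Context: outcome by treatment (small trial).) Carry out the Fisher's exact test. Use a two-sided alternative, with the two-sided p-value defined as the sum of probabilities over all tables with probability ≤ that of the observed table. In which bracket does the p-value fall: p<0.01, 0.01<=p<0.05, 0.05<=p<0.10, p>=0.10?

Margins: r₁=13, r₂=9, c₁=18, c₂=4, n=22
p_obs = C(13,10)·C(9,8)/C(22,18); sum pmf over tables with pmf ≤ p_obs
p-value (two-sided) = 0.61613
→ bracket: p>=0.10

p-value bracket: p>=0.10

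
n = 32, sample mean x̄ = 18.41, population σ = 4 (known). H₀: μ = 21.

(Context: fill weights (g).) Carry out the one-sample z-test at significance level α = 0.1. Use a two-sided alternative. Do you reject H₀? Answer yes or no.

reject H₀: yes

SE = σ/√n = 4/√32 = 0.7071
z = (x̄−μ₀)/SE = (18.41−21)/0.7071 = -3.6628
p-value (two-sided) = 0.00025
At α=0.1: p < α → reject H₀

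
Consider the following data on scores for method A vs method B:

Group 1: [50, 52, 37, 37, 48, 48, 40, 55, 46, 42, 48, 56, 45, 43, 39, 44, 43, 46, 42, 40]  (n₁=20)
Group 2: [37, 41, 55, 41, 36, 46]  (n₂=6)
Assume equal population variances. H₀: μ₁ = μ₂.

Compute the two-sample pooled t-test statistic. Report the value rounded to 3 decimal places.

x̄₁=45.050, s₁=5.453, n₁=20
x̄₂=42.667, s₂=7.005, n₂=6
s_p² = [19·5.453² + 5·7.005²]/24 = 33.7618
SE = √(s_p²·(1/20+1/6)) = 2.7046
t = (45.050−42.667)/2.7046 = 0.8812
df = 24

test statistic = 0.881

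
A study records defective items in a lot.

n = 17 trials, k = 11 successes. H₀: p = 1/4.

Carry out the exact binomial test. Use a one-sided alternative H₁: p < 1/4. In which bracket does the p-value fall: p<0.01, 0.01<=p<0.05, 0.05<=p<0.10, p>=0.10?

p-value bracket: p>=0.10

Exact binomial: n=17, k=11, p₀=1/4=0.2500
P(X≤11) from Σ C(n,i)·p₀^i·(1−p₀)^(n−i)
p-value (one-sided, H₁ less) = 0.99990
→ bracket: p>=0.10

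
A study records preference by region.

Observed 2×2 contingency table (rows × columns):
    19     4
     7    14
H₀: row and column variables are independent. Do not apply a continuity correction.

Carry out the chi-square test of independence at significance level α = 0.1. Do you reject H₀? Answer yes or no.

Row totals [23, 21], col totals [26, 18], n=44
χ² = (19−13.59)²/13.59 + (4−9.41)²/9.41 + (7−12.41)²/12.41 + (14−8.59)²/8.59 = 11.0259
df = 1
p-value (upper-tail) = 0.00090
At α=0.1: p < α → reject H₀

reject H₀: yes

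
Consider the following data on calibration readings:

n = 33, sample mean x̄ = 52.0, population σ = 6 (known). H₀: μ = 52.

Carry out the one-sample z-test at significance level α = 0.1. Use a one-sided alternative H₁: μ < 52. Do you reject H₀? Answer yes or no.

SE = σ/√n = 6/√33 = 1.0445
z = (x̄−μ₀)/SE = (52.0−52)/1.0445 = 0.0000
p-value (one-sided, H₁ less) = 0.50000
At α=0.1: p ≥ α → fail to reject H₀

reject H₀: no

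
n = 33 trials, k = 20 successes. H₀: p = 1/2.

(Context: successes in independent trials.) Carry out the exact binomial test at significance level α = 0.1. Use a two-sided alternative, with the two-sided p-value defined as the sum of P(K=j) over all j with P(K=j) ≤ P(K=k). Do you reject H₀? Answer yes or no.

Exact binomial: n=33, k=20, p₀=1/2=0.5000
P(X=j) = C(n,j)·p₀^j·(1−p₀)^(n−j); p = Σ P(X=j) over j with P(X=j) ≤ P(X=20)
p-value (two-sided) = 0.29621
At α=0.1: p ≥ α → fail to reject H₀

reject H₀: no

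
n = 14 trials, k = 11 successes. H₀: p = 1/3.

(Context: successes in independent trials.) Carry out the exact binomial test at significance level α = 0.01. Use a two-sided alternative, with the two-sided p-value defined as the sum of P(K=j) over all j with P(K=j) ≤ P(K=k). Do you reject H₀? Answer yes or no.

Exact binomial: n=14, k=11, p₀=1/3=0.3333
P(X=j) = C(n,j)·p₀^j·(1−p₀)^(n−j); p = Σ P(X=j) over j with P(X=j) ≤ P(X=11)
p-value (two-sided) = 0.00069
At α=0.01: p < α → reject H₀

reject H₀: yes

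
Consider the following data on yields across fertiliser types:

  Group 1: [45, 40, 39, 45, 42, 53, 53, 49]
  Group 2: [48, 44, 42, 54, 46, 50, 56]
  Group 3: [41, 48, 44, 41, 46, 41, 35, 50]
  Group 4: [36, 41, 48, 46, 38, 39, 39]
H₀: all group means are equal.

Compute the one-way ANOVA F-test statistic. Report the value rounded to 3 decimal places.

Group means [45.75, 48.57, 43.25, 41.00], grand mean 44.633
SSB = Σnᵢ(x̄ᵢ−x̄)² = 226.252; SSW = ΣΣ(x−x̄ᵢ)² = 642.714
MSB = 226.252/3 = 75.4175; MSW = 642.714/26 = 24.7198
F = MSB/MSW = 3.0509
df = (3, 26)

test statistic = 3.051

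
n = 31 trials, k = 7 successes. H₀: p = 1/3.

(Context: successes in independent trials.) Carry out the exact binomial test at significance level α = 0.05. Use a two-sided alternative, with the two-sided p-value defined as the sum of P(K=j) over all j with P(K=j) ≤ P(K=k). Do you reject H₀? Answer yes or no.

Exact binomial: n=31, k=7, p₀=1/3=0.3333
P(X=j) = C(n,j)·p₀^j·(1−p₀)^(n−j); p = Σ P(X=j) over j with P(X=j) ≤ P(X=7)
p-value (two-sided) = 0.25432
At α=0.05: p ≥ α → fail to reject H₀

reject H₀: no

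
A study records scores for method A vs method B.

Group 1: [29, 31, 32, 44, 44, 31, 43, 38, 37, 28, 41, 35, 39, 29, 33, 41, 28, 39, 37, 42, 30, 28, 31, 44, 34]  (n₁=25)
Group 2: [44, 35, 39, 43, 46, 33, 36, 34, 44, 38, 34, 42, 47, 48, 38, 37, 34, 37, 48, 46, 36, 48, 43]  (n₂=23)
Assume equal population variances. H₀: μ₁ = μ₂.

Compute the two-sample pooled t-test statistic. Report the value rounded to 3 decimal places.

test statistic = -3.106

x̄₁=35.520, s₁=5.687, n₁=25
x̄₂=40.435, s₂=5.238, n₂=23
s_p² = [24·5.687² + 22·5.238²]/46 = 29.9977
SE = √(s_p²·(1/25+1/23)) = 1.5825
t = (35.520−40.435)/1.5825 = -3.1058
df = 46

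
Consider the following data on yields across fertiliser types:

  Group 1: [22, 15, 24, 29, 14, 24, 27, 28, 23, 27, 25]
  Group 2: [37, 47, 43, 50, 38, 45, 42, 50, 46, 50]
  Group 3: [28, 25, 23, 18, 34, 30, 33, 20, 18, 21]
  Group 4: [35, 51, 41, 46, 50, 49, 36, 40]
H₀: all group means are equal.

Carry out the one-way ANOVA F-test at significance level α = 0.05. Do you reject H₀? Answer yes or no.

reject H₀: yes

Group means [23.45, 44.80, 25.00, 43.50], grand mean 33.436
SSB = Σnᵢ(x̄ᵢ−x̄)² = 3909.262; SSW = ΣΣ(x−x̄ᵢ)² = 1052.327
MSB = 3909.262/3 = 1303.0875; MSW = 1052.327/35 = 30.0665
F = MSB/MSW = 43.3402
df = (3, 35)
p-value (upper-tail) = 0.00000
At α=0.05: p < α → reject H₀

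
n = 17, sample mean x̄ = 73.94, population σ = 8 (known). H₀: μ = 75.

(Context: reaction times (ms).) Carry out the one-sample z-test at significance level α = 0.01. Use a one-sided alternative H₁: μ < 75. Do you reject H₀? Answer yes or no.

SE = σ/√n = 8/√17 = 1.9403
z = (x̄−μ₀)/SE = (73.94−75)/1.9403 = -0.5463
p-value (one-sided, H₁ less) = 0.29243
At α=0.01: p ≥ α → fail to reject H₀

reject H₀: no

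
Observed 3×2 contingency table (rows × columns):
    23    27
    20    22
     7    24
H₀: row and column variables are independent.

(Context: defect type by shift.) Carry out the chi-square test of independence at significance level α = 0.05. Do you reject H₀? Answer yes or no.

reject H₀: no

Row totals [50, 42, 31], col totals [50, 73], n=123
χ² = (23−20.33)²/20.33 + (27−29.67)²/29.67 + (20−17.07)²/17.07 + (22−24.93)²/24.93 + (7−12.60)²/12.60 + (24−18.40)²/18.40 = 5.6340
df = 2
p-value (upper-tail) = 0.05978
At α=0.05: p ≥ α → fail to reject H₀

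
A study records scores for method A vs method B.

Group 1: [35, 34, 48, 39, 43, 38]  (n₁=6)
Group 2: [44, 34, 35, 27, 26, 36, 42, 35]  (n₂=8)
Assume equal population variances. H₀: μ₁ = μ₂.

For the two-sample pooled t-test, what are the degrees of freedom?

df = n₁ + n₂ − 2 = 6 + 8 − 2 = 12

degrees of freedom = 12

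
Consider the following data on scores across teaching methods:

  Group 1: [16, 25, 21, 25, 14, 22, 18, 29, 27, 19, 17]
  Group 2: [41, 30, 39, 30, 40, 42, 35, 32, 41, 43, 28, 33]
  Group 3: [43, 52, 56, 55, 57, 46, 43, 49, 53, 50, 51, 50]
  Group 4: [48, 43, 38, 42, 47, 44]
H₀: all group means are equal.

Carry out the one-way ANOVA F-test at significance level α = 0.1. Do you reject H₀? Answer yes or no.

reject H₀: yes

Group means [21.18, 36.17, 50.42, 43.67], grand mean 37.415
SSB = Σnᵢ(x̄ᵢ−x̄)² = 5180.398; SSW = ΣΣ(x−x̄ᵢ)² = 859.553
MSB = 5180.398/3 = 1726.7994; MSW = 859.553/37 = 23.2312
F = MSB/MSW = 74.3312
df = (3, 37)
p-value (upper-tail) = 0.00000
At α=0.1: p < α → reject H₀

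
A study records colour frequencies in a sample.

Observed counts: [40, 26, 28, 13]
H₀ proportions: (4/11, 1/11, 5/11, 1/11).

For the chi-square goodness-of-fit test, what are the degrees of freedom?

df = k − 1 = 4 − 1 = 3

degrees of freedom = 3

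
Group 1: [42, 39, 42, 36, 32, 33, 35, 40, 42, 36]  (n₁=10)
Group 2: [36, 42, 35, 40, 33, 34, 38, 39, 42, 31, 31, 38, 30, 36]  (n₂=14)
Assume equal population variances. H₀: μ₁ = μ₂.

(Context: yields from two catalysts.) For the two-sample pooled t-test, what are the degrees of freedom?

df = n₁ + n₂ − 2 = 10 + 14 − 2 = 22

degrees of freedom = 22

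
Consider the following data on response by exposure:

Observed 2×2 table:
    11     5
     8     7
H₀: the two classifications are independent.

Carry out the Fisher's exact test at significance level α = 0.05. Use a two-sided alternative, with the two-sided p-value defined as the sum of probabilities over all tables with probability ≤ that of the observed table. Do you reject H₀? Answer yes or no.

Margins: r₁=16, r₂=15, c₁=19, c₂=12, n=31
p_obs = C(16,11)·C(15,8)/C(31,19); sum pmf over tables with pmf ≤ p_obs
p-value (two-sided) = 0.47255
At α=0.05: p ≥ α → fail to reject H₀

reject H₀: no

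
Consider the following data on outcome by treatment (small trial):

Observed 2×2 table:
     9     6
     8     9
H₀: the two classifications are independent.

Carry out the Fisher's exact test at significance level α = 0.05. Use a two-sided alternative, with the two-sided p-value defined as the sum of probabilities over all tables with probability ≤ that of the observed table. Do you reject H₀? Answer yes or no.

Margins: r₁=15, r₂=17, c₁=17, c₂=15, n=32
p_obs = C(15,9)·C(17,8)/C(32,17); sum pmf over tables with pmf ≤ p_obs
p-value (two-sided) = 0.50226
At α=0.05: p ≥ α → fail to reject H₀

reject H₀: no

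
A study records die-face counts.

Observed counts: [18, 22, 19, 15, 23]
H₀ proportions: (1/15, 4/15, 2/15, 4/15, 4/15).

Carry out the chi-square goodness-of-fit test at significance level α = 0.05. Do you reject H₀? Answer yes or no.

n = 97; E_i = n·p_i = [6.47, 25.87, 12.93, 25.87, 25.87]
χ² = (18−6.47)²/6.47 + (22−25.87)²/25.87 + (19−12.93)²/12.93 + (15−25.87)²/25.87 + (23−25.87)²/25.87 = 28.8763
df = 4
p-value (upper-tail) = 0.00001
At α=0.05: p < α → reject H₀

reject H₀: yes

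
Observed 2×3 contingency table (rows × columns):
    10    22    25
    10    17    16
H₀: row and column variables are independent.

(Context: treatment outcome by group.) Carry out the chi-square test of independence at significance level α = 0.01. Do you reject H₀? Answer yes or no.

Row totals [57, 43], col totals [20, 39, 41], n=100
χ² = (10−11.40)²/11.40 + (22−22.23)²/22.23 + (25−23.37)²/23.37 + (10−8.60)²/8.60 + (17−16.77)²/16.77 + (16−17.63)²/17.63 = 0.6698
df = 2
p-value (upper-tail) = 0.71542
At α=0.01: p ≥ α → fail to reject H₀

reject H₀: no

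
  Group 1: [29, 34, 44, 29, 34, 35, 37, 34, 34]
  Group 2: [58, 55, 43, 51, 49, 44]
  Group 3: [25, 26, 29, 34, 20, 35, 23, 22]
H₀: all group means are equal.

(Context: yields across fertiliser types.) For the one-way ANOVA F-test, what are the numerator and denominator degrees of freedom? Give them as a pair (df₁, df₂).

k = 3 groups, N = 23 total
df = (k−1, N−k) = (3−1, 23−3) = (2, 20)

degrees of freedom = [2, 20]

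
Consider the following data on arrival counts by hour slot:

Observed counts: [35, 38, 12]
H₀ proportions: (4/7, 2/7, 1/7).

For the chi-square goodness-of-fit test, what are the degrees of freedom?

df = k − 1 = 3 − 1 = 2

degrees of freedom = 2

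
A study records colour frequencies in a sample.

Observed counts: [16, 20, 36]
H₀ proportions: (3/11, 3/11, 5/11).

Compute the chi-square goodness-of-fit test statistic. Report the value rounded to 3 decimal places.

test statistic = 1.007

n = 72; E_i = n·p_i = [19.64, 19.64, 32.73]
χ² = (16−19.64)²/19.64 + (20−19.64)²/19.64 + (36−32.73)²/32.73 = 1.0074
df = 2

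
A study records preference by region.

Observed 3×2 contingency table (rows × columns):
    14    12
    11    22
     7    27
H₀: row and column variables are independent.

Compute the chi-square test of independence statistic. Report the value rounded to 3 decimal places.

Row totals [26, 33, 34], col totals [32, 61], n=93
χ² = (14−8.95)²/8.95 + (12−17.05)²/17.05 + (11−11.35)²/11.35 + (22−21.65)²/21.65 + (7−11.70)²/11.70 + (27−22.30)²/22.30 = 7.2469
df = 2

test statistic = 7.247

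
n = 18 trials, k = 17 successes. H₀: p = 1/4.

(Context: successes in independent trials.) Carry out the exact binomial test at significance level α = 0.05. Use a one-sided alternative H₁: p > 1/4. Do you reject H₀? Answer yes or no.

Exact binomial: n=18, k=17, p₀=1/4=0.2500
P(X≥17) from Σ C(n,i)·p₀^i·(1−p₀)^(n−i)
p-value (one-sided, H₁ greater) = 0.00000
At α=0.05: p < α → reject H₀

reject H₀: yes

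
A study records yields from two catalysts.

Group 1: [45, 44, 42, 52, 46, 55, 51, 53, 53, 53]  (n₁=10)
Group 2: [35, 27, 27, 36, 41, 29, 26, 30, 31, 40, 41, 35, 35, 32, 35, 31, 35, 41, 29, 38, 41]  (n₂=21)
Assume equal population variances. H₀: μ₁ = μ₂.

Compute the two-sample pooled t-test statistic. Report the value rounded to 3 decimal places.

test statistic = 8.125

x̄₁=49.400, s₁=4.648, n₁=10
x̄₂=34.048, s₂=5.035, n₂=21
s_p² = [9·4.648² + 20·5.035²]/29 = 24.1846
SE = √(s_p²·(1/10+1/21)) = 1.8895
t = (49.400−34.048)/1.8895 = 8.1252
df = 29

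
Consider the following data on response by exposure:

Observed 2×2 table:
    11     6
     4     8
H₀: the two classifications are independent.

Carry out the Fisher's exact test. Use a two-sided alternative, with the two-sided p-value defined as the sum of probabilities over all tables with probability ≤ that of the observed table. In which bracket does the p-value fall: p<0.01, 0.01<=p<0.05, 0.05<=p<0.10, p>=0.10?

p-value bracket: p>=0.10

Margins: r₁=17, r₂=12, c₁=15, c₂=14, n=29
p_obs = C(17,11)·C(12,4)/C(29,15); sum pmf over tables with pmf ≤ p_obs
p-value (two-sided) = 0.13942
→ bracket: p>=0.10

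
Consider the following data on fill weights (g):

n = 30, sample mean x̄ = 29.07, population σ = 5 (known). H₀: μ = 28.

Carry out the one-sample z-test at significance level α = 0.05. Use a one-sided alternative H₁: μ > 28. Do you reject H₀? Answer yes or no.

SE = σ/√n = 5/√30 = 0.9129
z = (x̄−μ₀)/SE = (29.07−28)/0.9129 = 1.1721
p-value (one-sided, H₁ greater) = 0.12057
At α=0.05: p ≥ α → fail to reject H₀

reject H₀: no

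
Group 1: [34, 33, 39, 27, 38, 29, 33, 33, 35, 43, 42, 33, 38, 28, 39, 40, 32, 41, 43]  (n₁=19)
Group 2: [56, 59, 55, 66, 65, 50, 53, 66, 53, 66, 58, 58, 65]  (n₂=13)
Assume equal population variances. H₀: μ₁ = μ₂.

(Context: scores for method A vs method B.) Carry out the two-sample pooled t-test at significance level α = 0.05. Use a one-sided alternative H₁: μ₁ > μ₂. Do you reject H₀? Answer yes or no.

reject H₀: no

x̄₁=35.789, s₁=5.006, n₁=19
x̄₂=59.231, s₂=5.761, n₂=13
s_p² = [18·5.006² + 12·5.761²]/30 = 28.3155
SE = √(s_p²·(1/19+1/13)) = 1.9153
t = (35.789−59.231)/1.9153 = -12.2389
df = 30
p-value (one-sided, H₁ greater) = 1.00000
At α=0.05: p ≥ α → fail to reject H₀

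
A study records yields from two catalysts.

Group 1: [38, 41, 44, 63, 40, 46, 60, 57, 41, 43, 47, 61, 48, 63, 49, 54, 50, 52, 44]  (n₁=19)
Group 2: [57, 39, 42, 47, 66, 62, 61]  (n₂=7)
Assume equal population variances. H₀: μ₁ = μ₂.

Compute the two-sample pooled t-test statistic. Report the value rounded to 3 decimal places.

x̄₁=49.526, s₁=8.099, n₁=19
x̄₂=53.429, s₂=10.659, n₂=7
s_p² = [18·8.099² + 6·10.659²]/24 = 77.6021
SE = √(s_p²·(1/19+1/7)) = 3.8949
t = (49.526−53.429)/3.8949 = -1.0019
df = 24

test statistic = -1.002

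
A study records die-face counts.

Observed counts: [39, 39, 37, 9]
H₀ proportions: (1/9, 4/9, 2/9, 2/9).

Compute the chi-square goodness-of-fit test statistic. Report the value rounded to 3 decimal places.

n = 124; E_i = n·p_i = [13.78, 55.11, 27.56, 27.56]
χ² = (39−13.78)²/13.78 + (39−55.11)²/55.11 + (37−27.56)²/27.56 + (9−27.56)²/27.56 = 66.6149
df = 3

test statistic = 66.615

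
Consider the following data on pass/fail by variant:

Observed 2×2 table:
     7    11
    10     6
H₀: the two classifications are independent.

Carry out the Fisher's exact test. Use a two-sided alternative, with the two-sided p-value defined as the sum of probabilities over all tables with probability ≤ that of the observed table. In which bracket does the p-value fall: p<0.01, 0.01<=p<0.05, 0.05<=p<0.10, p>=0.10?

Margins: r₁=18, r₂=16, c₁=17, c₂=17, n=34
p_obs = C(18,7)·C(16,10)/C(34,17); sum pmf over tables with pmf ≤ p_obs
p-value (two-sided) = 0.30283
→ bracket: p>=0.10

p-value bracket: p>=0.10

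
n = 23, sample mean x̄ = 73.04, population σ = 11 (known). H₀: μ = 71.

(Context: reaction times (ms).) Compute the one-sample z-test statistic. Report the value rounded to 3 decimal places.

test statistic = 0.889

SE = σ/√n = 11/√23 = 2.2937
z = (x̄−μ₀)/SE = (73.04−71)/2.2937 = 0.8894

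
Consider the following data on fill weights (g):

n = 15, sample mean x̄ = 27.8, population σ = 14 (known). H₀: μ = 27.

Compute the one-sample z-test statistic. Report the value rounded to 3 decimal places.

test statistic = 0.221

SE = σ/√n = 14/√15 = 3.6148
z = (x̄−μ₀)/SE = (27.8−27)/3.6148 = 0.2213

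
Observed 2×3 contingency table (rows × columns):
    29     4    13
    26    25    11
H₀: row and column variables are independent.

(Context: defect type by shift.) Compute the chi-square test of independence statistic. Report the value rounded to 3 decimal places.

test statistic = 13.462

Row totals [46, 62], col totals [55, 29, 24], n=108
χ² = (29−23.43)²/23.43 + (4−12.35)²/12.35 + (13−10.22)²/10.22 + (26−31.57)²/31.57 + (25−16.65)²/16.65 + (11−13.78)²/13.78 = 13.4623
df = 2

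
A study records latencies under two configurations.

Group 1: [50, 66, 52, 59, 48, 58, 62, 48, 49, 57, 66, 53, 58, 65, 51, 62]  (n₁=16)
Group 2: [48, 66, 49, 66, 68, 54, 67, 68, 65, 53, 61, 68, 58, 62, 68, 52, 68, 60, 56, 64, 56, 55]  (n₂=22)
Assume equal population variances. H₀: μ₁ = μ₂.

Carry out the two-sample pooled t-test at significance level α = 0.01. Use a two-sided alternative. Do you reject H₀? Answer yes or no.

x̄₁=56.500, s₁=6.481, n₁=16
x̄₂=60.545, s₂=6.745, n₂=22
s_p² = [15·6.481² + 21·6.745²]/36 = 44.0404
SE = √(s_p²·(1/16+1/22)) = 2.1804
t = (56.500−60.545)/2.1804 = -1.8553
df = 36
p-value (two-sided) = 0.07175
At α=0.01: p ≥ α → fail to reject H₀

reject H₀: no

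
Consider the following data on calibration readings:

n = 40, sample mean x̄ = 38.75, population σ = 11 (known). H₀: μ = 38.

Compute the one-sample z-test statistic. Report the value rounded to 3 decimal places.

SE = σ/√n = 11/√40 = 1.7393
z = (x̄−μ₀)/SE = (38.75−38)/1.7393 = 0.4312

test statistic = 0.431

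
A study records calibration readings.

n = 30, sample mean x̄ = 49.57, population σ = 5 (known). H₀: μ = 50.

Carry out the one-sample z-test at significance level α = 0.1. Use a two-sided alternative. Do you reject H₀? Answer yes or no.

SE = σ/√n = 5/√30 = 0.9129
z = (x̄−μ₀)/SE = (49.57−50)/0.9129 = -0.4710
p-value (two-sided) = 0.63761
At α=0.1: p ≥ α → fail to reject H₀

reject H₀: no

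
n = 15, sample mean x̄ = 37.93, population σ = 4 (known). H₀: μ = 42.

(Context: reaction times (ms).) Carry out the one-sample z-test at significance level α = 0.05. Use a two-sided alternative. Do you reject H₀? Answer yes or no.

reject H₀: yes

SE = σ/√n = 4/√15 = 1.0328
z = (x̄−μ₀)/SE = (37.93−42)/1.0328 = -3.9408
p-value (two-sided) = 0.00008
At α=0.05: p < α → reject H₀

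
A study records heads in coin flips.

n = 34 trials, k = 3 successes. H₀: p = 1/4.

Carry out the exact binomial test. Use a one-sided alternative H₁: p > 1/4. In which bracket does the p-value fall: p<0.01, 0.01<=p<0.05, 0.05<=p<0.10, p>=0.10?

Exact binomial: n=34, k=3, p₀=1/4=0.2500
P(X≥3) from Σ C(n,i)·p₀^i·(1−p₀)^(n−i)
p-value (one-sided, H₁ greater) = 0.99578
→ bracket: p>=0.10

p-value bracket: p>=0.10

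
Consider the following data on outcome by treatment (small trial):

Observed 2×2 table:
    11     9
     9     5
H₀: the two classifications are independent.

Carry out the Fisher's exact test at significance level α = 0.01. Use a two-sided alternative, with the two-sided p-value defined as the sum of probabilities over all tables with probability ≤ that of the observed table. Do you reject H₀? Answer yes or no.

Margins: r₁=20, r₂=14, c₁=20, c₂=14, n=34
p_obs = C(20,11)·C(14,9)/C(34,20); sum pmf over tables with pmf ≤ p_obs
p-value (two-sided) = 0.72824
At α=0.01: p ≥ α → fail to reject H₀

reject H₀: no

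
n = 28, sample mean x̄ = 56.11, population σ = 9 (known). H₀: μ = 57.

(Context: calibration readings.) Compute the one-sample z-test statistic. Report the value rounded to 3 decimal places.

SE = σ/√n = 9/√28 = 1.7008
z = (x̄−μ₀)/SE = (56.11−57)/1.7008 = -0.5233

test statistic = -0.523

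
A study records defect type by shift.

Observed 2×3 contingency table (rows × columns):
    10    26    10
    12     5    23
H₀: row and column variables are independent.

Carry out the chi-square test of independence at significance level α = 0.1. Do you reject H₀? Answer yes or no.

Row totals [46, 40], col totals [22, 31, 33], n=86
χ² = (10−11.77)²/11.77 + (26−16.58)²/16.58 + (10−17.65)²/17.65 + (12−10.23)²/10.23 + (5−14.42)²/14.42 + (23−15.35)²/15.35 = 19.2037
df = 2
p-value (upper-tail) = 0.00007
At α=0.1: p < α → reject H₀

reject H₀: yes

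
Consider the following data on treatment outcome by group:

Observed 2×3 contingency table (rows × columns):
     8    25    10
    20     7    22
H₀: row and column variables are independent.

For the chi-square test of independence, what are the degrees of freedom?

df = (r−1)(c−1) = (2−1)·(3−1) = 2

degrees of freedom = 2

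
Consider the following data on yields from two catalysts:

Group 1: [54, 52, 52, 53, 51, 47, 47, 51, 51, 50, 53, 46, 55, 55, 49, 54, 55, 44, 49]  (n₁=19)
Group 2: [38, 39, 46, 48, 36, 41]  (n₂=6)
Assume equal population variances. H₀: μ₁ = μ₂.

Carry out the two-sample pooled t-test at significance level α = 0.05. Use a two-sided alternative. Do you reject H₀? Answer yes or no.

reject H₀: yes

x̄₁=50.947, s₁=3.257, n₁=19
x̄₂=41.333, s₂=4.719, n₂=6
s_p² = [18·3.257² + 5·4.719²]/23 = 13.1426
SE = √(s_p²·(1/19+1/6)) = 1.6977
t = (50.947−41.333)/1.6977 = 5.6630
df = 23
p-value (two-sided) = 0.00001
At α=0.05: p < α → reject H₀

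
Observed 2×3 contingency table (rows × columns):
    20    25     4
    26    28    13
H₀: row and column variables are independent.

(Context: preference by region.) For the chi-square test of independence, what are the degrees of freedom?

degrees of freedom = 2

df = (r−1)(c−1) = (2−1)·(3−1) = 2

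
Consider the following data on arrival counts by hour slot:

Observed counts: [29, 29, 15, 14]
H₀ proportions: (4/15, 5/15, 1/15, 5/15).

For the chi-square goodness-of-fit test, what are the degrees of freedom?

df = k − 1 = 4 − 1 = 3

degrees of freedom = 3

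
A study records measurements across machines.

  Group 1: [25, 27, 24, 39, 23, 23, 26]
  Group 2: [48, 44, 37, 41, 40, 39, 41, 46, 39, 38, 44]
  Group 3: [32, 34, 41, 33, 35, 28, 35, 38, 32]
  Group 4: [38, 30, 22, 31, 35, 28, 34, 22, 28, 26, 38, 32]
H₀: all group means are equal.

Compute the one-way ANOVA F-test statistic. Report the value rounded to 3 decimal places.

test statistic = 18.038

Group means [26.71, 41.55, 34.22, 30.33], grand mean 33.744
SSB = Σnᵢ(x̄ᵢ−x̄)² = 1157.058; SSW = ΣΣ(x−x̄ᵢ)² = 748.378
MSB = 1157.058/3 = 385.6859; MSW = 748.378/35 = 21.3822
F = MSB/MSW = 18.0377
df = (3, 35)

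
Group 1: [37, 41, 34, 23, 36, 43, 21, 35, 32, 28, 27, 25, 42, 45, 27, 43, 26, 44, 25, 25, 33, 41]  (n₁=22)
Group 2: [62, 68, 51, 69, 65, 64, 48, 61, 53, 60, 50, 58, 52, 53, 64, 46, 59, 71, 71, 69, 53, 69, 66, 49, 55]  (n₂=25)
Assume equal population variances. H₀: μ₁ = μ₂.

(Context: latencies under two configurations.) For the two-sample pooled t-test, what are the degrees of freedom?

degrees of freedom = 45

df = n₁ + n₂ − 2 = 22 + 25 − 2 = 45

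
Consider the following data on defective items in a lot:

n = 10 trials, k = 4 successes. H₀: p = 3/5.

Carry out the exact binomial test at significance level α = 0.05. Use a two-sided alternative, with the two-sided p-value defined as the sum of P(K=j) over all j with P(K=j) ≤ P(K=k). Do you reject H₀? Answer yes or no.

reject H₀: no

Exact binomial: n=10, k=4, p₀=3/5=0.6000
P(X=j) = C(n,j)·p₀^j·(1−p₀)^(n−j); p = Σ P(X=j) over j with P(X=j) ≤ P(X=4)
p-value (two-sided) = 0.21260
At α=0.05: p ≥ α → fail to reject H₀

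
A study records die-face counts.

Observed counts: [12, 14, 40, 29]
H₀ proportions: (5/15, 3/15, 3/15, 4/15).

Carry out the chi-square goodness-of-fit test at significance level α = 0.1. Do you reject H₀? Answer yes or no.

n = 95; E_i = n·p_i = [31.67, 19.00, 19.00, 25.33]
χ² = (12−31.67)²/31.67 + (14−19.00)²/19.00 + (40−19.00)²/19.00 + (29−25.33)²/25.33 = 37.2711
df = 3
p-value (upper-tail) = 0.00000
At α=0.1: p < α → reject H₀

reject H₀: yes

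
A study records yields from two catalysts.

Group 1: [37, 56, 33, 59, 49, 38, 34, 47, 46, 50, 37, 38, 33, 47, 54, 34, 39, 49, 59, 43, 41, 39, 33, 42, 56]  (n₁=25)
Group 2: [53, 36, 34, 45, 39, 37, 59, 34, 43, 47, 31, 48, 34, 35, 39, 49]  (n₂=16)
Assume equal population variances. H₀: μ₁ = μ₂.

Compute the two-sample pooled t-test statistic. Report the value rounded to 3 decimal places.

x̄₁=43.720, s₁=8.517, n₁=25
x̄₂=41.438, s₂=8.025, n₂=16
s_p² = [24·8.517² + 15·8.025²]/39 = 69.4097
SE = √(s_p²·(1/25+1/16)) = 2.6673
t = (43.720−41.438)/2.6673 = 0.8557
df = 39

test statistic = 0.856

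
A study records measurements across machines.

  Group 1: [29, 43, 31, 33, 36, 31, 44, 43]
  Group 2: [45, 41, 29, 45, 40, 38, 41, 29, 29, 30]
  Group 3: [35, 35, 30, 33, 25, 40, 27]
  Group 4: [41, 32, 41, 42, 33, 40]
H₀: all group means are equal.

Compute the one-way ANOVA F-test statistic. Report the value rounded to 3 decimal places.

test statistic = 1.312

Group means [36.25, 36.70, 32.14, 38.17], grand mean 35.839
SSB = Σnᵢ(x̄ᵢ−x̄)² = 136.903; SSW = ΣΣ(x−x̄ᵢ)² = 939.290
MSB = 136.903/3 = 45.6344; MSW = 939.290/27 = 34.7885
F = MSB/MSW = 1.3118
df = (3, 27)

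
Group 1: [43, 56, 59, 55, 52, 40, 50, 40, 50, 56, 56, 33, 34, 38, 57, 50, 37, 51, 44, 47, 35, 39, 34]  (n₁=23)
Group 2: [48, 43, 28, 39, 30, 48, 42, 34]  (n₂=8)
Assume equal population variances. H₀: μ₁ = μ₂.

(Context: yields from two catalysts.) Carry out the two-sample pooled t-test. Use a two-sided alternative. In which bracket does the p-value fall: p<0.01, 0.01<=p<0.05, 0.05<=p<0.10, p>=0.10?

x̄₁=45.913, s₁=8.628, n₁=23
x̄₂=39.000, s₂=7.690, n₂=8
s_p² = [22·8.628² + 7·7.690²]/29 = 70.7526
SE = √(s_p²·(1/23+1/8)) = 3.4526
t = (45.913−39.000)/3.4526 = 2.0023
df = 29
p-value (two-sided) = 0.05468
→ bracket: 0.05<=p<0.10

p-value bracket: 0.05<=p<0.10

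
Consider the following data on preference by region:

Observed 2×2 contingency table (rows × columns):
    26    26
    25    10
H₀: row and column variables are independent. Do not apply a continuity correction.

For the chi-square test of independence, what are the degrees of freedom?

df = (r−1)(c−1) = (2−1)·(2−1) = 1

degrees of freedom = 1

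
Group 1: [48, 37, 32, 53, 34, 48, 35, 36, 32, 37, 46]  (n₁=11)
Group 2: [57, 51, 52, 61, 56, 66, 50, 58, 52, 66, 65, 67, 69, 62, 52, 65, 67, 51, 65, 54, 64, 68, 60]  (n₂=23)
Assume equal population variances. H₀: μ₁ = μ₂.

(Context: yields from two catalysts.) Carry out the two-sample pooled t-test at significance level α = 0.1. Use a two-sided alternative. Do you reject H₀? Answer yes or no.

reject H₀: yes

x̄₁=39.818, s₁=7.454, n₁=11
x̄₂=59.913, s₂=6.501, n₂=23
s_p² = [10·7.454² + 22·6.501²]/32 = 46.4207
SE = √(s_p²·(1/11+1/23)) = 2.4977
t = (39.818−59.913)/2.4977 = -8.0454
df = 32
p-value (two-sided) = 0.00000
At α=0.1: p < α → reject H₀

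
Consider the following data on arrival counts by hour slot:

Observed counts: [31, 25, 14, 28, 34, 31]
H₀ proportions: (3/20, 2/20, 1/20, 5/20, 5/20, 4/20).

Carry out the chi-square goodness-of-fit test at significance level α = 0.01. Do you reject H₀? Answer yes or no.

reject H₀: yes

n = 163; E_i = n·p_i = [24.45, 16.30, 8.15, 40.75, 40.75, 32.60]
χ² = (31−24.45)²/24.45 + (25−16.30)²/16.30 + (14−8.15)²/8.15 + (28−40.75)²/40.75 + (34−40.75)²/40.75 + (31−32.60)²/32.60 = 15.7832
df = 5
p-value (upper-tail) = 0.00749
At α=0.01: p < α → reject H₀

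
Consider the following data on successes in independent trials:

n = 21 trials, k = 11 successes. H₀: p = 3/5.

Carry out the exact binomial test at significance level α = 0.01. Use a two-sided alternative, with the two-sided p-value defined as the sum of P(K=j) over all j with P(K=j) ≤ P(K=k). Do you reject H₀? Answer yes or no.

reject H₀: no

Exact binomial: n=21, k=11, p₀=3/5=0.6000
P(X=j) = C(n,j)·p₀^j·(1−p₀)^(n−j); p = Σ P(X=j) over j with P(X=j) ≤ P(X=11)
p-value (two-sided) = 0.50880
At α=0.01: p ≥ α → fail to reject H₀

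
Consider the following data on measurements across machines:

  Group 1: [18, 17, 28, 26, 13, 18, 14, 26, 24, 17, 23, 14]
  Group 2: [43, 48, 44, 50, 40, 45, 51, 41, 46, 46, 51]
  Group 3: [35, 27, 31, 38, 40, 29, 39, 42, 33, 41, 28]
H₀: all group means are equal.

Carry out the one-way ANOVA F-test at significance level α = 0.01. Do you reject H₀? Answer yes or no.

Group means [19.83, 45.91, 34.82], grand mean 33.118
SSB = Σnᵢ(x̄ᵢ−x̄)² = 3949.317; SSW = ΣΣ(x−x̄ᵢ)² = 756.212
MSB = 3949.317/2 = 1974.6586; MSW = 756.212/31 = 24.3939
F = MSB/MSW = 80.9487
df = (2, 31)
p-value (upper-tail) = 0.00000
At α=0.01: p < α → reject H₀

reject H₀: yes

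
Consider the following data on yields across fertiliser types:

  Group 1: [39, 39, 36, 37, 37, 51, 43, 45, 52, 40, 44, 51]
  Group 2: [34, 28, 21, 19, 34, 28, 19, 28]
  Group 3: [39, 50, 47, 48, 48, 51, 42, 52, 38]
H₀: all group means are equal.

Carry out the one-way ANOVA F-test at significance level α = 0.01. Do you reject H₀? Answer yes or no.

reject H₀: yes

Group means [42.83, 26.38, 46.11], grand mean 39.310
SSB = Σnᵢ(x̄ᵢ−x̄)² = 1903.776; SSW = ΣΣ(x−x̄ᵢ)² = 852.431
MSB = 1903.776/2 = 951.8882; MSW = 852.431/26 = 32.7858
F = MSB/MSW = 29.0336
df = (2, 26)
p-value (upper-tail) = 0.00000
At α=0.01: p < α → reject H₀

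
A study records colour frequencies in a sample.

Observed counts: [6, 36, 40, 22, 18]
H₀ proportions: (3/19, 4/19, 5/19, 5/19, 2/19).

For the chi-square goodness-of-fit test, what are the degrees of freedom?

df = k − 1 = 5 − 1 = 4

degrees of freedom = 4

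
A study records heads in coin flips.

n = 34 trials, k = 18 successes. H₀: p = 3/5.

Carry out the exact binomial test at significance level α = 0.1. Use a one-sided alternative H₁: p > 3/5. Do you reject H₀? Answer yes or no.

Exact binomial: n=34, k=18, p₀=3/5=0.6000
P(X≥18) from Σ C(n,i)·p₀^i·(1−p₀)^(n−i)
p-value (one-sided, H₁ greater) = 0.84497
At α=0.1: p ≥ α → fail to reject H₀

reject H₀: no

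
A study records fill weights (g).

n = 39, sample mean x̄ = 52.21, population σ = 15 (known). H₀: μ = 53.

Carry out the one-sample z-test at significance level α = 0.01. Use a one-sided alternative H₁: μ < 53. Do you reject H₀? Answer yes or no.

reject H₀: no

SE = σ/√n = 15/√39 = 2.4019
z = (x̄−μ₀)/SE = (52.21−53)/2.4019 = -0.3289
p-value (one-sided, H₁ less) = 0.37111
At α=0.01: p ≥ α → fail to reject H₀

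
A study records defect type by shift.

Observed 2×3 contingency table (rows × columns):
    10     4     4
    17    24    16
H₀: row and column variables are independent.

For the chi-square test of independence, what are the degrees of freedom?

df = (r−1)(c−1) = (2−1)·(3−1) = 2

degrees of freedom = 2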